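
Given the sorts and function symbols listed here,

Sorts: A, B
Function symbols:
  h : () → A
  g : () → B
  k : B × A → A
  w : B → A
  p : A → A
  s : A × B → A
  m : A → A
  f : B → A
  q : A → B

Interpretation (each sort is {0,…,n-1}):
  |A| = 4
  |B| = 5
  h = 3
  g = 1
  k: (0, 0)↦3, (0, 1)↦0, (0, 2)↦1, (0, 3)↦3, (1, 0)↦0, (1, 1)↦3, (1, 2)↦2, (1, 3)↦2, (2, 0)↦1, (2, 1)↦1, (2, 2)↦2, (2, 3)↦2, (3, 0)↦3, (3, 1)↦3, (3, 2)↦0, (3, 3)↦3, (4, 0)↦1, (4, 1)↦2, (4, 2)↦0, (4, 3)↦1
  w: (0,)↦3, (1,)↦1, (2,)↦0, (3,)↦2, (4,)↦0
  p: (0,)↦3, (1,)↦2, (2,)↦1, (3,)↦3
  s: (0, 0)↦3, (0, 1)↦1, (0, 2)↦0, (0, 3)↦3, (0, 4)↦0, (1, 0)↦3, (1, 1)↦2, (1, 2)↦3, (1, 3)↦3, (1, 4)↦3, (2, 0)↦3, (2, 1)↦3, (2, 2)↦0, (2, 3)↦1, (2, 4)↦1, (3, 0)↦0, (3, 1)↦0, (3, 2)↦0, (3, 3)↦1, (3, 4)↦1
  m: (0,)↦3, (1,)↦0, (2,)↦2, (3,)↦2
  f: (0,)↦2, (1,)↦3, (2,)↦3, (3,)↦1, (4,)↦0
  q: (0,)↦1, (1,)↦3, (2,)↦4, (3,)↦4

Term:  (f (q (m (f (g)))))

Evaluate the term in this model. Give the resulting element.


value = 0

  g = 1
  (f (g)) = f(1,) = 3
  (m (f (g))) = m(3,) = 2
  (q (m (f (g)))) = q(2,) = 4
  (f (q (m (f (g))))) = f(4,) = 0


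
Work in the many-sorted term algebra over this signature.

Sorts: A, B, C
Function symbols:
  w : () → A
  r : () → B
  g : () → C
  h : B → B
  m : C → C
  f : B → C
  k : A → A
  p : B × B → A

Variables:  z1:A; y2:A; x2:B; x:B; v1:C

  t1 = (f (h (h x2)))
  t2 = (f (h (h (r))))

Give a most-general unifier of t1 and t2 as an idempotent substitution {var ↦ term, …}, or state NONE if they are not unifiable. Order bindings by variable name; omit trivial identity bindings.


{x2 ↦ (r)}


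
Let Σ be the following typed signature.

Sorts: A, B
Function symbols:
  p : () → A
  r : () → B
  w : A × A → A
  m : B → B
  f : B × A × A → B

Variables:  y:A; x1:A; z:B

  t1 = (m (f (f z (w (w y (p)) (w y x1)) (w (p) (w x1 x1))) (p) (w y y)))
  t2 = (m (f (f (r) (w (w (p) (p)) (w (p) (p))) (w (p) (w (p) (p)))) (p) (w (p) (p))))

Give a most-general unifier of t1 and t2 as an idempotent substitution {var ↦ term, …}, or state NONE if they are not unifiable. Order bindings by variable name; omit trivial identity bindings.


{x1 ↦ (p), y ↦ (p), z ↦ (r)}


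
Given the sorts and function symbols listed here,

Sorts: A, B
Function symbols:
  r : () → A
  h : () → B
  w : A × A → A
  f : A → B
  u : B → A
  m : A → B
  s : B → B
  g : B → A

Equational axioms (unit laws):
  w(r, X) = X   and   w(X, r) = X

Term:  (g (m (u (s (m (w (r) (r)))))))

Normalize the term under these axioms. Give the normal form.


normal form = (g (m (u (s (m (r))))))

1. (g (m (u (s (m (w (r) (r)))))))  →  (g (m (u (s (m (r))))))


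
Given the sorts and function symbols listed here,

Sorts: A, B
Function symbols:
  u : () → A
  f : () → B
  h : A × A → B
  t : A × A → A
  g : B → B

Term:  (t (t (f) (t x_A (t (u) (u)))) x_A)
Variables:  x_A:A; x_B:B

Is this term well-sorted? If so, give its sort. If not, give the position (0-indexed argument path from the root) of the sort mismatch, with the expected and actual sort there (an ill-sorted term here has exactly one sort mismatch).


ill-sorted at position [0, 0]: expected A, got B

    (f) : B
      x_A : A
        (u) : A
        (u) : A
      (t (u) (u)) : A
    (t x_A (t (u) (u))) : A
  (t (f) (t x_A (t (u) (u)))) : ✗ arg 0 at [0, 0] has sort B, expected A
  x_A : A


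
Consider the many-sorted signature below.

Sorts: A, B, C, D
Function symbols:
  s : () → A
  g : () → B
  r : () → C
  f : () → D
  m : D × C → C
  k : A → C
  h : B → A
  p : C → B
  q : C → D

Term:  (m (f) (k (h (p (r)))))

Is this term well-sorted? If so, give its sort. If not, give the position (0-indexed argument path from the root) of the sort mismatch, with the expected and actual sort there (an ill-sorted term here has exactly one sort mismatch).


  (f) : D
        (r) : C
      (p (r)) : B
    (h (p (r))) : A
  (k (h (p (r)))) : C
(m (f) (k (h (p (r))))) : C

well-sorted; sort = C


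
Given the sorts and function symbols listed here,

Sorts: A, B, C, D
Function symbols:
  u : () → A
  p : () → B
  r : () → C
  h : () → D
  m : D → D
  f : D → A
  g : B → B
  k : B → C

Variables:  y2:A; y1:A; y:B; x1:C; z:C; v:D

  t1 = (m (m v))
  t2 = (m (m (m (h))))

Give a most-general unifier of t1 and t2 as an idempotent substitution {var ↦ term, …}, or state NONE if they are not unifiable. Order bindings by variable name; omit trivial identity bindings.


{v ↦ (m (h))}


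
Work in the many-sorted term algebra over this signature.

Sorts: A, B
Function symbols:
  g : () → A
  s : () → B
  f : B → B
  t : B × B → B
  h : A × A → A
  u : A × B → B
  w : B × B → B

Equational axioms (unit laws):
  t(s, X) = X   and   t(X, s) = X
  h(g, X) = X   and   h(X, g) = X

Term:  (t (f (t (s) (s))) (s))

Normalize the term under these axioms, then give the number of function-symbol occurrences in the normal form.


1. (t (f (t (s) (s))) (s))  →  (f (t (s) (s)))
2. (f (t (s) (s)))  →  (f (s))
normal form: (f (s))

size = 2


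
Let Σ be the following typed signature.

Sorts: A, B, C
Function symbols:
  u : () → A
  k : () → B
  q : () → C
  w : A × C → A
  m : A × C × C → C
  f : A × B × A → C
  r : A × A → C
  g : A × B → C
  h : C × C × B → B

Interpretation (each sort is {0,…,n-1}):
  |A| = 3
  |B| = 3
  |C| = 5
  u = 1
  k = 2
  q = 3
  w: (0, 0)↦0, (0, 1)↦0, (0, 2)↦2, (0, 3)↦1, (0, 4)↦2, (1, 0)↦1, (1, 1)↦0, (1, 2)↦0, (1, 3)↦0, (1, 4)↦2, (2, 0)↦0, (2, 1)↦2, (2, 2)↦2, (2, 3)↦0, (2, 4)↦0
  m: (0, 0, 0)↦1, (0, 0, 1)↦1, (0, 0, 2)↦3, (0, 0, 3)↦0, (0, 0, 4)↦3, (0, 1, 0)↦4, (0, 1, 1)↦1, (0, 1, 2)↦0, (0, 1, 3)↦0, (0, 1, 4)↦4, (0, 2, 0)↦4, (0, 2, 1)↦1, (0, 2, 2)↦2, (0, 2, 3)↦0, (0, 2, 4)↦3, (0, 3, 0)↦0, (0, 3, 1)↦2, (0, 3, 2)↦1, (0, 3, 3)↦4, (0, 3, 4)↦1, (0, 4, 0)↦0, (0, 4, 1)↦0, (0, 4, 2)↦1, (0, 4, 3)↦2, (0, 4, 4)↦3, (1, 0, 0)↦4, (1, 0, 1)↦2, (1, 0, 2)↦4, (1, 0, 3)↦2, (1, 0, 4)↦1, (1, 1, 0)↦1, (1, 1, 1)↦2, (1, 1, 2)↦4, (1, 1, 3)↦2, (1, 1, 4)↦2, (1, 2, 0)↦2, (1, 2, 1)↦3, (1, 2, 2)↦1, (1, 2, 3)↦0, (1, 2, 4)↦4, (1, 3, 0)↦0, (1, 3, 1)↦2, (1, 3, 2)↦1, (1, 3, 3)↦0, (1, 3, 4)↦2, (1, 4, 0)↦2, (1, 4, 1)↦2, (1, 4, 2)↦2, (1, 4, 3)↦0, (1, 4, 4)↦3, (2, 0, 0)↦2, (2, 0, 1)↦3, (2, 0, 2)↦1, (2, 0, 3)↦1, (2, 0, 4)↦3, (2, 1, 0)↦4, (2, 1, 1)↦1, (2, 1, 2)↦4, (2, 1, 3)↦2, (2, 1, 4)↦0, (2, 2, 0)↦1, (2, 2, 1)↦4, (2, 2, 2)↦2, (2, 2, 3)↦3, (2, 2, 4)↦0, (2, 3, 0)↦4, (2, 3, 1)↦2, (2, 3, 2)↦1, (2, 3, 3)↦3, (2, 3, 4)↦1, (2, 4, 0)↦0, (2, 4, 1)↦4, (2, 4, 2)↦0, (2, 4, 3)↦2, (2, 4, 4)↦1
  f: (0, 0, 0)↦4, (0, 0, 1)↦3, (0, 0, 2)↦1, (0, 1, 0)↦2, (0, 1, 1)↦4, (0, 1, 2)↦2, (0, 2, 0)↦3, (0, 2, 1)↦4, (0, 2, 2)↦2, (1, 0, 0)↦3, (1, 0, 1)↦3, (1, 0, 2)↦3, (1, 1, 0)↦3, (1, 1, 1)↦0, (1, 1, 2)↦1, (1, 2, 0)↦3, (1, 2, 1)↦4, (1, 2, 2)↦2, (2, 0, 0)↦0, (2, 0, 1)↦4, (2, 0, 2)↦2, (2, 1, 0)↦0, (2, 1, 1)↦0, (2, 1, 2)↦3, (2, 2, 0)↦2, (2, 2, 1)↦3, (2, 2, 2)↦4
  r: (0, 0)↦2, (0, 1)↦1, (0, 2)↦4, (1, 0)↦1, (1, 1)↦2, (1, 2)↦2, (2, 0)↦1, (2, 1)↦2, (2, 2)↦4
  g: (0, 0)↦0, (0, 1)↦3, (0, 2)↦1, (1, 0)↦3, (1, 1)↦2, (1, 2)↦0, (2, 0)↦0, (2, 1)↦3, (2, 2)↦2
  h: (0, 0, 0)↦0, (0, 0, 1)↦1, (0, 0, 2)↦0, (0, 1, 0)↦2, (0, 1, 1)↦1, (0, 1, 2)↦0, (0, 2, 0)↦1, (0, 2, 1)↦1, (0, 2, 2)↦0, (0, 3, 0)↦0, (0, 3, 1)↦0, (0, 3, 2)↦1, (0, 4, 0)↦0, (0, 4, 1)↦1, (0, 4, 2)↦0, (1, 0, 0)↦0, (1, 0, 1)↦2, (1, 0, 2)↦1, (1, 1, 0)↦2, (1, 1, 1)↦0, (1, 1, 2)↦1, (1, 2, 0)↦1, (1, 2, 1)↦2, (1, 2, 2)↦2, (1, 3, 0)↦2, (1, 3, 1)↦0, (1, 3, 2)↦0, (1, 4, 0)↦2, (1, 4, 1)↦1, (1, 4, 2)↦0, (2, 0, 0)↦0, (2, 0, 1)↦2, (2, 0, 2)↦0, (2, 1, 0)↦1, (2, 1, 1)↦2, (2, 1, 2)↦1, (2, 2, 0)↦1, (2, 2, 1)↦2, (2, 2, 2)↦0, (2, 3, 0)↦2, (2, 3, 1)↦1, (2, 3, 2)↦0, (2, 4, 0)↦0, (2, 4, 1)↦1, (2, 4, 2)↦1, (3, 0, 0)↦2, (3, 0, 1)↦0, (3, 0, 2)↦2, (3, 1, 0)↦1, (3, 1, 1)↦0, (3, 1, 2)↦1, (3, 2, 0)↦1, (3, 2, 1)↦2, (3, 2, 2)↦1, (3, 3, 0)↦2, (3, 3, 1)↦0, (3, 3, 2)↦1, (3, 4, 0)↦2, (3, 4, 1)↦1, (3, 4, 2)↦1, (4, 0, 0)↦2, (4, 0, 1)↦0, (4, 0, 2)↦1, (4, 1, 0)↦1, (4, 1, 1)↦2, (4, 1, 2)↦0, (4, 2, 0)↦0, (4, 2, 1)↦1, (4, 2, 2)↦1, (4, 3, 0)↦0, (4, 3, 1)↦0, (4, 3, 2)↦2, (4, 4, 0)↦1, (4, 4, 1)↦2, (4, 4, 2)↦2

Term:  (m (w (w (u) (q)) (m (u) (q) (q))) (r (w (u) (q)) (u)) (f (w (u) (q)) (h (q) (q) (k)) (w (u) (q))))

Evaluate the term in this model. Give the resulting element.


value = 0

  u = 1
  q = 3
  (w (u) (q)) = w(1, 3) = 0
  u = 1
  q = 3
  q = 3
  (m (u) (q) (q)) = m(1, 3, 3) = 0
  (w (w (u) (q)) (m (u) (q) (q))) = w(0, 0) = 0
  u = 1
  q = 3
  (w (u) (q)) = w(1, 3) = 0
  u = 1
  (r (w (u) (q)) (u)) = r(0, 1) = 1
  u = 1
  q = 3
  (w (u) (q)) = w(1, 3) = 0
  q = 3
  q = 3
  k = 2
  (h (q) (q) (k)) = h(3, 3, 2) = 1
  u = 1
  q = 3
  (w (u) (q)) = w(1, 3) = 0
  (f (w (u) (q)) (h (q) (q) (k)) (w (u) (q))) = f(0, 1, 0) = 2
  (m (w (w (u) (q)) (m (u) (q) (q))) (r (w (u) (q)) (u)) (f (w (u) (q)) (h (q) (q) (k)) (w (u) (q)))) = m(0, 1, 2) = 0


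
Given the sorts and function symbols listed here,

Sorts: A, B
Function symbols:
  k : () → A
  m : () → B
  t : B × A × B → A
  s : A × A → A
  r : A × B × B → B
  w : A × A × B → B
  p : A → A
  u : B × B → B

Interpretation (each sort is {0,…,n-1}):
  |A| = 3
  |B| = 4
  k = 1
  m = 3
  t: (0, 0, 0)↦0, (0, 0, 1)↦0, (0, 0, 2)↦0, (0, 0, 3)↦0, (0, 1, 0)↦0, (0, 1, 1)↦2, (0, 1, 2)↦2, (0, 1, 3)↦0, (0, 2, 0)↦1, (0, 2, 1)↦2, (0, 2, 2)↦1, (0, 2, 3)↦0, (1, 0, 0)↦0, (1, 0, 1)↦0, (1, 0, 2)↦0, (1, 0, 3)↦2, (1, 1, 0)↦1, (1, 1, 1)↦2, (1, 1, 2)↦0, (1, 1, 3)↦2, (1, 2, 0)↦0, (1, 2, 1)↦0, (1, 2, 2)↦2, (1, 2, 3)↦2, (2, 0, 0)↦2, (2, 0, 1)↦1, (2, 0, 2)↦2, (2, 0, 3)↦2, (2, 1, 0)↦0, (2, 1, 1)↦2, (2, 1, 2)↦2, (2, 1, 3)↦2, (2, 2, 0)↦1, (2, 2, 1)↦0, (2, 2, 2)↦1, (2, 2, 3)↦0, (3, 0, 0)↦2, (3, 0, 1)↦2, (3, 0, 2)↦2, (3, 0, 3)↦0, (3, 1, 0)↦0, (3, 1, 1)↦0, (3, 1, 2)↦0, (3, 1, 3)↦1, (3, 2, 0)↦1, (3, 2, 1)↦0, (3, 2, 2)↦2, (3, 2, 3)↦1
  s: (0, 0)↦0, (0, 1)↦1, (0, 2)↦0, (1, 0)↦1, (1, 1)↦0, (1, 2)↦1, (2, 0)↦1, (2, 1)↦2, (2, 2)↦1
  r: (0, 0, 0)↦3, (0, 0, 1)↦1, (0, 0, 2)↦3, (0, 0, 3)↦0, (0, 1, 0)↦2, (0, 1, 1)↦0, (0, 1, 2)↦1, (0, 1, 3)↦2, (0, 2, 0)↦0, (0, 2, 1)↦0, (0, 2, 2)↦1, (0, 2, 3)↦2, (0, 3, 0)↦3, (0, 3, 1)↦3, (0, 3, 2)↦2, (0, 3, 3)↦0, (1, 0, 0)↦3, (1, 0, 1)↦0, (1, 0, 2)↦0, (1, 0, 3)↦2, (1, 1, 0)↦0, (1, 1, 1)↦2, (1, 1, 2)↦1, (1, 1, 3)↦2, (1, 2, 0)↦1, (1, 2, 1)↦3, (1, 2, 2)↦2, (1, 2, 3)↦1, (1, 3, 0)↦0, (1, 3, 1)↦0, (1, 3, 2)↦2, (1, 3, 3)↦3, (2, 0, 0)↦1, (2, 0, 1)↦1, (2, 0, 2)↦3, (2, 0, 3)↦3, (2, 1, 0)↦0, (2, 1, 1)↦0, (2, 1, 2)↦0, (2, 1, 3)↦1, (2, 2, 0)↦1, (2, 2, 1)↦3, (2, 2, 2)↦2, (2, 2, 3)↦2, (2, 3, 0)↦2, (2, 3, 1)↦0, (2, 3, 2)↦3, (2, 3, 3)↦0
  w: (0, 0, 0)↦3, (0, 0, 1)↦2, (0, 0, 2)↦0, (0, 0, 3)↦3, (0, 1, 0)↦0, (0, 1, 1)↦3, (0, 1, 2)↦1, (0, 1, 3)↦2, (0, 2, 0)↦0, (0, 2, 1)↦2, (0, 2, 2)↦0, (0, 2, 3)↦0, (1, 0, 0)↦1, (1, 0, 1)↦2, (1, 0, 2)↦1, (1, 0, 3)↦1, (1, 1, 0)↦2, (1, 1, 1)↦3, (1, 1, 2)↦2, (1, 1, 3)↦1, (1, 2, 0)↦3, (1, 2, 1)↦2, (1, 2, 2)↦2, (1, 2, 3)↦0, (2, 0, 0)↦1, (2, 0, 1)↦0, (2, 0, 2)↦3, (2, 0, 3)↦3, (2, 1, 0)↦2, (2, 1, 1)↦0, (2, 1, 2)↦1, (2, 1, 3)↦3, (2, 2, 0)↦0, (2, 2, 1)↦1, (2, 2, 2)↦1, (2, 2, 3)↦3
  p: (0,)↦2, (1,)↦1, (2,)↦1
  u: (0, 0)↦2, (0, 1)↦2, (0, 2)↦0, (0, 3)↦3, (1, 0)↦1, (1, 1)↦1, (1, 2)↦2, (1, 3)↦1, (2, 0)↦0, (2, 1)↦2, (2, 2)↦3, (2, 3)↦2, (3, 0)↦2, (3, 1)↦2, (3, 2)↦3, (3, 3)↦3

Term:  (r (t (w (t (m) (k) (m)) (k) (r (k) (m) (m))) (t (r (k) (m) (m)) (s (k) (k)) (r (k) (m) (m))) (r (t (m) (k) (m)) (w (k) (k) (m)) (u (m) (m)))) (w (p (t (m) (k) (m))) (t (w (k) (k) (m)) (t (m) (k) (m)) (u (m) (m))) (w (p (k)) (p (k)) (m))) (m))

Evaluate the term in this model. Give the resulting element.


  m = 3
  k = 1
  m = 3
  (t (m) (k) (m)) = t(3, 1, 3) = 1
  k = 1
  k = 1
  m = 3
  m = 3
  (r (k) (m) (m)) = r(1, 3, 3) = 3
  (w (t (m) (k) (m)) (k) (r (k) (m) (m))) = w(1, 1, 3) = 1
  k = 1
  m = 3
  m = 3
  (r (k) (m) (m)) = r(1, 3, 3) = 3
  k = 1
  k = 1
  (s (k) (k)) = s(1, 1) = 0
  k = 1
  m = 3
  m = 3
  (r (k) (m) (m)) = r(1, 3, 3) = 3
  (t (r (k) (m) (m)) (s (k) (k)) (r (k) (m) (m))) = t(3, 0, 3) = 0
  m = 3
  k = 1
  m = 3
  (t (m) (k) (m)) = t(3, 1, 3) = 1
  k = 1
  k = 1
  m = 3
  (w (k) (k) (m)) = w(1, 1, 3) = 1
  m = 3
  m = 3
  (u (m) (m)) = u(3, 3) = 3
  (r (t (m) (k) (m)) (w (k) (k) (m)) (u (m) (m))) = r(1, 1, 3) = 2
  (t (w (t (m) (k) (m)) (k) (r (k) (m) (m))) (t (r (k) (m) (m)) (s (k) (k)) (r (k) (m) (m))) (r (t (m) (k) (m)) (w (k) (k) (m)) (u (m) (m)))) = t(1, 0, 2) = 0
  m = 3
  k = 1
  m = 3
  (t (m) (k) (m)) = t(3, 1, 3) = 1
  (p (t (m) (k) (m))) = p(1,) = 1
  k = 1
  k = 1
  m = 3
  (w (k) (k) (m)) = w(1, 1, 3) = 1
  m = 3
  k = 1
  m = 3
  (t (m) (k) (m)) = t(3, 1, 3) = 1
  m = 3
  m = 3
  (u (m) (m)) = u(3, 3) = 3
  (t (w (k) (k) (m)) (t (m) (k) (m)) (u (m) (m))) = t(1, 1, 3) = 2
  k = 1
  (p (k)) = p(1,) = 1
  k = 1
  (p (k)) = p(1,) = 1
  m = 3
  (w (p (k)) (p (k)) (m)) = w(1, 1, 3) = 1
  (w (p (t (m) (k) (m))) (t (w (k) (k) (m)) (t (m) (k) (m)) (u (m) (m))) (w (p (k)) (p (k)) (m))) = w(1, 2, 1) = 2
  m = 3
  (r (t (w (t (m) (k) (m)) (k) (r (k) (m) (m))) (t (r (k) (m) (m)) (s (k) (k)) (r (k) (m) (m))) (r (t (m) (k) (m)) (w (k) (k) (m)) (u (m) (m)))) (w (p (t (m) (k) (m))) (t (w (k) (k) (m)) (t (m) (k) (m)) (u (m) (m))) (w (p (k)) (p (k)) (m))) (m)) = r(0, 2, 3) = 2

value = 2


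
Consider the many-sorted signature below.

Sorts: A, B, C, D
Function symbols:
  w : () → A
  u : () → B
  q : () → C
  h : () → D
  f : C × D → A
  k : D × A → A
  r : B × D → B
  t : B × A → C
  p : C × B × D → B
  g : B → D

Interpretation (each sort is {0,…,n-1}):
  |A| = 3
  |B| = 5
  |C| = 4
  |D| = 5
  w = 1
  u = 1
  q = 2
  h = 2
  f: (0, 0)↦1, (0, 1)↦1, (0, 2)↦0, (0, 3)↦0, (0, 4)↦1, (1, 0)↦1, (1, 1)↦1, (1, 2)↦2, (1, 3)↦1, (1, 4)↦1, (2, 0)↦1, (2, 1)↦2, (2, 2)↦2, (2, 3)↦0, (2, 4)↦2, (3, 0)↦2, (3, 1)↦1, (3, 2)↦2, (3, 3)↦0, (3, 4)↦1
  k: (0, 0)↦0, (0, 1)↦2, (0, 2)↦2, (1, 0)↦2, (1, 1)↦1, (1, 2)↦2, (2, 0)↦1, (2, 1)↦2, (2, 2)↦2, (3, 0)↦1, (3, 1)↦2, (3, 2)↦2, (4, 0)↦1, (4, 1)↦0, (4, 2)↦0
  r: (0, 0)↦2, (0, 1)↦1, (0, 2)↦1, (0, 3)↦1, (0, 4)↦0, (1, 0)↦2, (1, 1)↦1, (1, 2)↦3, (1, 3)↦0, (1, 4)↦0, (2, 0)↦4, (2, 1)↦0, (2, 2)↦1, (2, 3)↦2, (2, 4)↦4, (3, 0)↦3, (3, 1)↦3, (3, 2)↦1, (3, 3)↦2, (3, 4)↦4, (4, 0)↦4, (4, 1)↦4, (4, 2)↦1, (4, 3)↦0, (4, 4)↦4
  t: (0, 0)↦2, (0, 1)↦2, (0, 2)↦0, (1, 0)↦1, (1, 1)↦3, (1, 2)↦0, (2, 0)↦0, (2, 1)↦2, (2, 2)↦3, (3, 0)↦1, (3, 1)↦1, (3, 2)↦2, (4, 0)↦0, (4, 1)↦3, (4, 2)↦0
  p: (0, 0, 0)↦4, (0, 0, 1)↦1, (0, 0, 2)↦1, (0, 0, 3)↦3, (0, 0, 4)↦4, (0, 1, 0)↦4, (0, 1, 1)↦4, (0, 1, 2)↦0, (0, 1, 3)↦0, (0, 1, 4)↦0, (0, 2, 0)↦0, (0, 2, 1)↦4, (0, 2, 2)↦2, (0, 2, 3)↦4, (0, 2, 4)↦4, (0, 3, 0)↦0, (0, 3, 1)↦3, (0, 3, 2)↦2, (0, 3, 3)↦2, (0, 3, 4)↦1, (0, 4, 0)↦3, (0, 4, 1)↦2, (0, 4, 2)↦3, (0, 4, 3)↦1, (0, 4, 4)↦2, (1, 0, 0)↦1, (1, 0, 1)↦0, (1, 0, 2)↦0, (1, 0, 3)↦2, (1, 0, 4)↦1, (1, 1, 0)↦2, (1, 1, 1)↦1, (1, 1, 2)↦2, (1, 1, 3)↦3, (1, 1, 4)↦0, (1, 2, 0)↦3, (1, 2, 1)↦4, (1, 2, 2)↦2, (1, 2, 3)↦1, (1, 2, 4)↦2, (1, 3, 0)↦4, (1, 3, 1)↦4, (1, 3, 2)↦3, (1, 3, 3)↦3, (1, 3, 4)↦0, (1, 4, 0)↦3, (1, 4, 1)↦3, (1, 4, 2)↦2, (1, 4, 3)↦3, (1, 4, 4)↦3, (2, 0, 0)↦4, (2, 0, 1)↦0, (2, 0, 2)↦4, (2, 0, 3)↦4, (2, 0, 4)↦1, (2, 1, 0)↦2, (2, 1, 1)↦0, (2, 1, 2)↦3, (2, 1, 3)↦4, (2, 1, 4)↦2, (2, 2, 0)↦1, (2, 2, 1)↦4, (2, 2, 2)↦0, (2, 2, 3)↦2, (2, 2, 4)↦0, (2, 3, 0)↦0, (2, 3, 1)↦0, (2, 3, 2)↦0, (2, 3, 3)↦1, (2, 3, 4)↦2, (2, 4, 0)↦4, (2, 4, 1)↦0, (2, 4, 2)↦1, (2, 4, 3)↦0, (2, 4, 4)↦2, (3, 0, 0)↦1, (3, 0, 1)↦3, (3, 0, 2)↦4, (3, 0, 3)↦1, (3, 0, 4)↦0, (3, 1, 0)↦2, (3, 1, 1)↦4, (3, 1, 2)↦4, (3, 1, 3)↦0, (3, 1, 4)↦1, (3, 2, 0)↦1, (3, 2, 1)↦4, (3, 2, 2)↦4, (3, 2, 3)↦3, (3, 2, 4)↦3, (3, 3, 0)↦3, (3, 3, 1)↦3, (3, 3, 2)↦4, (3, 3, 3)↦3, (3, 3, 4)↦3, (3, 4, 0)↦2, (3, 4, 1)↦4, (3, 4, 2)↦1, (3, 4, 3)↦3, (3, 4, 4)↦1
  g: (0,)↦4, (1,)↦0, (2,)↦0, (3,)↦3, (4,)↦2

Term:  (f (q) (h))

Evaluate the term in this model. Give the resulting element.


  q = 2
  h = 2
  (f (q) (h)) = f(2, 2) = 2

value = 2


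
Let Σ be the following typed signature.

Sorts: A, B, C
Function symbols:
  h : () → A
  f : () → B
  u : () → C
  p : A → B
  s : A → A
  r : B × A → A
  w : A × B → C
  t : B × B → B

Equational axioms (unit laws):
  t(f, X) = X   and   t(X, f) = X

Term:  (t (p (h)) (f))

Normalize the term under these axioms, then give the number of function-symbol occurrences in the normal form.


1. (t (p (h)) (f))  →  (p (h))
normal form: (p (h))

size = 2


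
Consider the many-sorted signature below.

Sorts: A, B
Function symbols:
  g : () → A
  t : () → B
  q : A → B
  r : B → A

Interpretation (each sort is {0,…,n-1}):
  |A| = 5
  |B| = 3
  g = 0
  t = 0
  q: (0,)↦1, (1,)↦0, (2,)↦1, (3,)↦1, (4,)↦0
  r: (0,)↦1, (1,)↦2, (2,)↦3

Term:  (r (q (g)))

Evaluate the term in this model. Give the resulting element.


value = 2

  g = 0
  (q (g)) = q(0,) = 1
  (r (q (g))) = r(1,) = 2


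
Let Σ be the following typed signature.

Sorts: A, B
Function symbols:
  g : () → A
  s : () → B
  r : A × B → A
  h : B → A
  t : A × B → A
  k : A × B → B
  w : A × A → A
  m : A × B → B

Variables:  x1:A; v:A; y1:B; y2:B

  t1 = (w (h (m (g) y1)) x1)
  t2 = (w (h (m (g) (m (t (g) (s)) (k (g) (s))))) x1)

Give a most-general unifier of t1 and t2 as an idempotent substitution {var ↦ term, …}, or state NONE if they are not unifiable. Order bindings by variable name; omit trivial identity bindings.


{y1 ↦ (m (t (g) (s)) (k (g) (s)))}


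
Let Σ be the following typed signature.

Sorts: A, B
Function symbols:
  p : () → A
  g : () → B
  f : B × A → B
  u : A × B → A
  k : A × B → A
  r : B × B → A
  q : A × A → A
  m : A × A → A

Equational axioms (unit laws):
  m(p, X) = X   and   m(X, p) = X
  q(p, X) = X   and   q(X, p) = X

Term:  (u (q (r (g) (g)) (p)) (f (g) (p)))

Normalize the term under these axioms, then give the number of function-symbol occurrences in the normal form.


size = 7

1. (u (q (r (g) (g)) (p)) (f (g) (p)))  →  (u (r (g) (g)) (f (g) (p)))
normal form: (u (r (g) (g)) (f (g) (p)))


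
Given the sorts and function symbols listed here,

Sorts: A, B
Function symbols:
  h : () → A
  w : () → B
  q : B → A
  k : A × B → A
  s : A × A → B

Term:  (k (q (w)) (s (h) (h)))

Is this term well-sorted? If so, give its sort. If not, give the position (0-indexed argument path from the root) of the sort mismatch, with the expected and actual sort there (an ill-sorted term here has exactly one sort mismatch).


well-sorted; sort = A

    (w) : B
  (q (w)) : A
    (h) : A
    (h) : A
  (s (h) (h)) : B
(k (q (w)) (s (h) (h))) : A


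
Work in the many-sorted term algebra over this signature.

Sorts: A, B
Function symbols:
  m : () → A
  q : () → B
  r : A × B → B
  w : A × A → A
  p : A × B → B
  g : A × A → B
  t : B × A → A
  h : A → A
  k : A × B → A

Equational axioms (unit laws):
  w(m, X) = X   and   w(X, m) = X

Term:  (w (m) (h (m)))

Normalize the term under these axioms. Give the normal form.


1. (w (m) (h (m)))  →  (h (m))

normal form = (h (m))


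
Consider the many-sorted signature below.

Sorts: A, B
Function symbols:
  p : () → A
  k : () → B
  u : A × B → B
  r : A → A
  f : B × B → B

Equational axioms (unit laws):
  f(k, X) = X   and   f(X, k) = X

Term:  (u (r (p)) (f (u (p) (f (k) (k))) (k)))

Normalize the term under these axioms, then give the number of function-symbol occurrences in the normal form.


size = 6

1. (u (r (p)) (f (u (p) (f (k) (k))) (k)))  →  (u (r (p)) (u (p) (f (k) (k))))
2. (u (r (p)) (u (p) (f (k) (k))))  →  (u (r (p)) (u (p) (k)))
normal form: (u (r (p)) (u (p) (k)))


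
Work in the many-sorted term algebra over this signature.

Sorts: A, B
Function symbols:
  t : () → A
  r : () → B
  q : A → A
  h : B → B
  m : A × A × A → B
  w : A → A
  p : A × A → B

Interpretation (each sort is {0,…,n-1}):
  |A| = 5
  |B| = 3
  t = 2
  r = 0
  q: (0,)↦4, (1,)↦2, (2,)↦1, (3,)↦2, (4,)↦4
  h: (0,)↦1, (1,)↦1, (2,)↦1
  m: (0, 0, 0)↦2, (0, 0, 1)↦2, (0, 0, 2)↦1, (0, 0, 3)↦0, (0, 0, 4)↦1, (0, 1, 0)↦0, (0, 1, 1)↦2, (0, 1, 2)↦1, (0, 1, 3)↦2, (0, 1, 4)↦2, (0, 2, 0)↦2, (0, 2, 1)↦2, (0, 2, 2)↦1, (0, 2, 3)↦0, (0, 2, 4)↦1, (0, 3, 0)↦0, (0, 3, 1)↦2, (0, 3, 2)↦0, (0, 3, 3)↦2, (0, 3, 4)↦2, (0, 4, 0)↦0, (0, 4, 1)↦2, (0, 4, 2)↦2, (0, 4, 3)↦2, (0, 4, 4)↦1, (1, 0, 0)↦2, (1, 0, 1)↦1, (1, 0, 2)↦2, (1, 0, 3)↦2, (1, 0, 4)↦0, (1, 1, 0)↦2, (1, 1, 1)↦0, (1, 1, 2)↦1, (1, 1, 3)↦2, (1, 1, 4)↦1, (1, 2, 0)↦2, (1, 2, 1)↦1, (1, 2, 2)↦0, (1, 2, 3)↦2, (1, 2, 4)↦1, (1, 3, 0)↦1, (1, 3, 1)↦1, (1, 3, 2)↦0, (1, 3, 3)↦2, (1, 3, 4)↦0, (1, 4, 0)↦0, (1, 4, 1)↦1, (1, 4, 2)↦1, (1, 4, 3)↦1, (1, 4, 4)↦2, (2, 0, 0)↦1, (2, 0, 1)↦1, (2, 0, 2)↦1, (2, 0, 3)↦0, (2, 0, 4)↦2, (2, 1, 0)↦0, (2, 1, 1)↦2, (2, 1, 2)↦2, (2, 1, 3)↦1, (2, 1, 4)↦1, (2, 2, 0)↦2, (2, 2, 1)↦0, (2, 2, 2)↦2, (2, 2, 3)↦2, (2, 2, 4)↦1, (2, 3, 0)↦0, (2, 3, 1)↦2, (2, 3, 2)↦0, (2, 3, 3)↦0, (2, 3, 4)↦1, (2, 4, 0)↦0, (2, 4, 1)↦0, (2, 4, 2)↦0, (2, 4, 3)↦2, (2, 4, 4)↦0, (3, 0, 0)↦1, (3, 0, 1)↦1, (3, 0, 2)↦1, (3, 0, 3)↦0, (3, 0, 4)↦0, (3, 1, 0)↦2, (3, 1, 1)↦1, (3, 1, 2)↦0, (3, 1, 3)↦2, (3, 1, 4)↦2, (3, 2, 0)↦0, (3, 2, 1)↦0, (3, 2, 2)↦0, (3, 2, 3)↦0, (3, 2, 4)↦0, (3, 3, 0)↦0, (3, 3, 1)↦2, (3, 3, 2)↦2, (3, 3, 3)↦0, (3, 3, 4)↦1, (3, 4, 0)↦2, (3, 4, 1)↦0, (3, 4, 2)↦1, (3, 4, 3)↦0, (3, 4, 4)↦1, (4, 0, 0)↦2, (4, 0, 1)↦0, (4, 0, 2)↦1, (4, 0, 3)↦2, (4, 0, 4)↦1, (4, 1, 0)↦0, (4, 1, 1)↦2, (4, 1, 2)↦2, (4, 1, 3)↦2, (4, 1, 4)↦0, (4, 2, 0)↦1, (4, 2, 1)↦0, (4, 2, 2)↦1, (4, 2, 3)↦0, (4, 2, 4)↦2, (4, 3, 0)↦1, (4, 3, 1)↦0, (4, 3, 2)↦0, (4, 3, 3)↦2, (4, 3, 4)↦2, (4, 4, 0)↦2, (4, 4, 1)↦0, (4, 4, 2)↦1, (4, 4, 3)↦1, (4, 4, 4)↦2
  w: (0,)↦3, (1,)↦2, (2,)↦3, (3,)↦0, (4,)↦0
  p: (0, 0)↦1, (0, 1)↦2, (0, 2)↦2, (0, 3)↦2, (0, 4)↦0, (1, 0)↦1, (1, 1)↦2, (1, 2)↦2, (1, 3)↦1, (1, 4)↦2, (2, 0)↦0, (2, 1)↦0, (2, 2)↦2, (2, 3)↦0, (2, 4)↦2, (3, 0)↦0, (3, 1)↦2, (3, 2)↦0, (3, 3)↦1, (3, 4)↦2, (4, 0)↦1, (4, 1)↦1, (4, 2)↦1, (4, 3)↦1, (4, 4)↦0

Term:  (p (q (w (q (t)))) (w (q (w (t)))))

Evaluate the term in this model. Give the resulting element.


value = 1

  t = 2
  (q (t)) = q(2,) = 1
  (w (q (t))) = w(1,) = 2
  (q (w (q (t)))) = q(2,) = 1
  t = 2
  (w (t)) = w(2,) = 3
  (q (w (t))) = q(3,) = 2
  (w (q (w (t)))) = w(2,) = 3
  (p (q (w (q (t)))) (w (q (w (t))))) = p(1, 3) = 1


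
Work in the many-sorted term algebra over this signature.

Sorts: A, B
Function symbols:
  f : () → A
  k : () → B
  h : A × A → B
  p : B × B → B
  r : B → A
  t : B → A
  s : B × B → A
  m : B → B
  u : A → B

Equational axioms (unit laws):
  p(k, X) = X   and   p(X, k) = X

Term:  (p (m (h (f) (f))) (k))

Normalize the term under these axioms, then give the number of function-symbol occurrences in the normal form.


size = 4

1. (p (m (h (f) (f))) (k))  →  (m (h (f) (f)))
normal form: (m (h (f) (f)))


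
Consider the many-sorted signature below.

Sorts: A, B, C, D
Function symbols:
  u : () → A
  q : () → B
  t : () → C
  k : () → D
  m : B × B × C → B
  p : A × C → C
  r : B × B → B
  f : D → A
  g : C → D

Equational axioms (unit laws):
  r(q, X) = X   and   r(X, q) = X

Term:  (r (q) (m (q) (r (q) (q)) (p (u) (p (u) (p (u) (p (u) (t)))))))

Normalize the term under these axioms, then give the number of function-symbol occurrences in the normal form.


1. (r (q) (m (q) (r (q) (q)) (p (u) (p (u) (p (u) (p (u) (t)))))))  →  (m (q) (r (q) (q)) (p (u) (p (u) (p (u) (p (u) (t))))))
2. (m (q) (r (q) (q)) (p (u) (p (u) (p (u) (p (u) (t))))))  →  (m (q) (q) (p (u) (p (u) (p (u) (p (u) (t))))))
normal form: (m (q) (q) (p (u) (p (u) (p (u) (p (u) (t))))))

size = 12


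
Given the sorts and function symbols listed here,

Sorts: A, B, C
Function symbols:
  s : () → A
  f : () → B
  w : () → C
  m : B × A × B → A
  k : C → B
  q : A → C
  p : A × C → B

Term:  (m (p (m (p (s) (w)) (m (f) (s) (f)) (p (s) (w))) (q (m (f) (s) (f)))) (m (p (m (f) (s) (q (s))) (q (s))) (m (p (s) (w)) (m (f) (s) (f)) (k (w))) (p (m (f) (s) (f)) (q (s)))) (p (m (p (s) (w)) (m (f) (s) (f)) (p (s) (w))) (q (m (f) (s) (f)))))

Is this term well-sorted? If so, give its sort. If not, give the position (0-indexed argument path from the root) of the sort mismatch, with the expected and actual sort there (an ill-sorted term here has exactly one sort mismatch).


ill-sorted at position [1, 0, 0, 2]: expected B, got C

        (s) : A
        (w) : C
      (p (s) (w)) : B
        (f) : B
        (s) : A
        (f) : B
      (m (f) (s) (f)) : A
        (s) : A
        (w) : C
      (p (s) (w)) : B
    (m (p (s) (w)) (m (f) (s) (f)) (p (s) (w))) : A
        (f) : B
        (s) : A
        (f) : B
      (m (f) (s) (f)) : A
    (q (m (f) (s) (f))) : C
  (p (m (p (s) (w)) (m (f) (s) (f)) (p (s) (w))) (q (m (f) (s) (f)))) : B
        (f) : B
        (s) : A
          (s) : A
        (q (s)) : C
      (m (f) (s) (q (s))) : ✗ arg 2 at [1, 0, 0, 2] has sort C, expected B
        (s) : A
      (q (s)) : C
        (s) : A
        (w) : C
      (p (s) (w)) : B
        (f) : B
        (s) : A
        (f) : B
      (m (f) (s) (f)) : A
        (w) : C
      (k (w)) : B
    (m (p (s) (w)) (m (f) (s) (f)) (k (w))) : A
        (f) : B
        (s) : A
        (f) : B
      (m (f) (s) (f)) : A
        (s) : A
      (q (s)) : C
    (p (m (f) (s) (f)) (q (s))) : B
        (s) : A
        (w) : C
      (p (s) (w)) : B
        (f) : B
        (s) : A
        (f) : B
      (m (f) (s) (f)) : A
        (s) : A
        (w) : C
      (p (s) (w)) : B
    (m (p (s) (w)) (m (f) (s) (f)) (p (s) (w))) : A
        (f) : B
        (s) : A
        (f) : B
      (m (f) (s) (f)) : A
    (q (m (f) (s) (f))) : C
  (p (m (p (s) (w)) (m (f) (s) (f)) (p (s) (w))) (q (m (f) (s) (f)))) : B


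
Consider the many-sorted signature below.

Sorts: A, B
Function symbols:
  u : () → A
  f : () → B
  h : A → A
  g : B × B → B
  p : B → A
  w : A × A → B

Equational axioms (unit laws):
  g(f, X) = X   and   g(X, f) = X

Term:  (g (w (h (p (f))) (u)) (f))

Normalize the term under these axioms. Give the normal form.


normal form = (w (h (p (f))) (u))

1. (g (w (h (p (f))) (u)) (f))  →  (w (h (p (f))) (u))


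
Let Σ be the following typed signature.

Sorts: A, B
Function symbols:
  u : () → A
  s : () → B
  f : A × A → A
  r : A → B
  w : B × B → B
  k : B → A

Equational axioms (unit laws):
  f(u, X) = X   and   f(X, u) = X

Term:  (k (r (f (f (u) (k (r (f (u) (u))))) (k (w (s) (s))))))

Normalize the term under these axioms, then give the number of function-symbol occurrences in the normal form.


1. (k (r (f (f (u) (k (r (f (u) (u))))) (k (w (s) (s))))))  →  (k (r (f (k (r (f (u) (u)))) (k (w (s) (s))))))
2. (k (r (f (k (r (f (u) (u)))) (k (w (s) (s))))))  →  (k (r (f (k (r (u))) (k (w (s) (s))))))
normal form: (k (r (f (k (r (u))) (k (w (s) (s))))))

size = 10


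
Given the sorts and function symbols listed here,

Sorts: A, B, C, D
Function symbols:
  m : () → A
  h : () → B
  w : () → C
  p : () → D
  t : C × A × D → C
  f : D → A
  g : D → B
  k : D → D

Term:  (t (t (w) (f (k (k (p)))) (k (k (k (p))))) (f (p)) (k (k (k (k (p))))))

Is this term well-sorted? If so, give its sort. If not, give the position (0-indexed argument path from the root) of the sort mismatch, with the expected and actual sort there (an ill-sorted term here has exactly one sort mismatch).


    (w) : C
          (p) : D
        (k (p)) : D
      (k (k (p))) : D
    (f (k (k (p)))) : A
          (p) : D
        (k (p)) : D
      (k (k (p))) : D
    (k (k (k (p)))) : D
  (t (w) (f (k (k (p)))) (k (k (k (p))))) : C
    (p) : D
  (f (p)) : A
          (p) : D
        (k (p)) : D
      (k (k (p))) : D
    (k (k (k (p)))) : D
  (k (k (k (k (p))))) : D
(t (t (w) (f (k (k (p)))) (k (k (k (p))))) (f (p)) (k (k (k (k (p)))))) : C

well-sorted; sort = C


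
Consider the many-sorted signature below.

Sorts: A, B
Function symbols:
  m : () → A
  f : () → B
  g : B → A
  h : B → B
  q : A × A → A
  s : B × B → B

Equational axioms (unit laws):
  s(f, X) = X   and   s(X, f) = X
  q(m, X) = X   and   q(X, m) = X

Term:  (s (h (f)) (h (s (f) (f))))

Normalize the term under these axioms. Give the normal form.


1. (s (h (f)) (h (s (f) (f))))  →  (s (h (f)) (h (f)))

normal form = (s (h (f)) (h (f)))


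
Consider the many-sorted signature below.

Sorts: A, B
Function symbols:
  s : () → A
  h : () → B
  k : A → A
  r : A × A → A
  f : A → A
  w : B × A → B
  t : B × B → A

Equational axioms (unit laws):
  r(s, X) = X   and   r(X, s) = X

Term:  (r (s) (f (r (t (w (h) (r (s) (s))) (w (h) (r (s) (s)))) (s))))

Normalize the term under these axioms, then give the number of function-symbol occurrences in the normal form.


1. (r (s) (f (r (t (w (h) (r (s) (s))) (w (h) (r (s) (s)))) (s))))  →  (f (r (t (w (h) (r (s) (s))) (w (h) (r (s) (s)))) (s)))
2. (f (r (t (w (h) (r (s) (s))) (w (h) (r (s) (s)))) (s)))  →  (f (t (w (h) (r (s) (s))) (w (h) (r (s) (s)))))
3. (f (t (w (h) (r (s) (s))) (w (h) (r (s) (s)))))  →  (f (t (w (h) (s)) (w (h) (r (s) (s)))))
4. (f (t (w (h) (s)) (w (h) (r (s) (s)))))  →  (f (t (w (h) (s)) (w (h) (s))))
normal form: (f (t (w (h) (s)) (w (h) (s))))

size = 8


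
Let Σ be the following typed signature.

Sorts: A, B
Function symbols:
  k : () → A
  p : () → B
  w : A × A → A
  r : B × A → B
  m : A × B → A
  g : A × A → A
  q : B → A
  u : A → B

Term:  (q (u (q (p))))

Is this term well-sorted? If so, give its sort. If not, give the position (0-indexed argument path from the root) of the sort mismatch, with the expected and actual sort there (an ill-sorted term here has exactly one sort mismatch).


well-sorted; sort = A

      (p) : B
    (q (p)) : A
  (u (q (p))) : B
(q (u (q (p)))) : A


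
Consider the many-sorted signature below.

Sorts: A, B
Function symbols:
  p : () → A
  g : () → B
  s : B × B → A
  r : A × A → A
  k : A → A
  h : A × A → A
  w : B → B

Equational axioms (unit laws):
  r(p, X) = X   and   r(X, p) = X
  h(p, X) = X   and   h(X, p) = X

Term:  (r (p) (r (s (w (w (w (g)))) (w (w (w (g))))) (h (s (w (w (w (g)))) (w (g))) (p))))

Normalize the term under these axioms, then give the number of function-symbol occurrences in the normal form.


1. (r (p) (r (s (w (w (w (g)))) (w (w (w (g))))) (h (s (w (w (w (g)))) (w (g))) (p))))  →  (r (s (w (w (w (g)))) (w (w (w (g))))) (h (s (w (w (w (g)))) (w (g))) (p)))
2. (r (s (w (w (w (g)))) (w (w (w (g))))) (h (s (w (w (w (g)))) (w (g))) (p)))  →  (r (s (w (w (w (g)))) (w (w (w (g))))) (s (w (w (w (g)))) (w (g))))
normal form: (r (s (w (w (w (g)))) (w (w (w (g))))) (s (w (w (w (g)))) (w (g))))

size = 17


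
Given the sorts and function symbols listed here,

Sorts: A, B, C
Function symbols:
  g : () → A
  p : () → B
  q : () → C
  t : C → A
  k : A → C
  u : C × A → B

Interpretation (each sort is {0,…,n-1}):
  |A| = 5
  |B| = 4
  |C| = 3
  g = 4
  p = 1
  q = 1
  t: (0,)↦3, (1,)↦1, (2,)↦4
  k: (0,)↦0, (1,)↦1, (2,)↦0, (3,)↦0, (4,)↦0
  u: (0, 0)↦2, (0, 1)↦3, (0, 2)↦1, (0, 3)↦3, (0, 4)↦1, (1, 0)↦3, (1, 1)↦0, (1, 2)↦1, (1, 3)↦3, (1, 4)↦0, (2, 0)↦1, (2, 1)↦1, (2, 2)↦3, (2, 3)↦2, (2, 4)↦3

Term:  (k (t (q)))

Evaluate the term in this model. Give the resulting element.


  q = 1
  (t (q)) = t(1,) = 1
  (k (t (q))) = k(1,) = 1

value = 1


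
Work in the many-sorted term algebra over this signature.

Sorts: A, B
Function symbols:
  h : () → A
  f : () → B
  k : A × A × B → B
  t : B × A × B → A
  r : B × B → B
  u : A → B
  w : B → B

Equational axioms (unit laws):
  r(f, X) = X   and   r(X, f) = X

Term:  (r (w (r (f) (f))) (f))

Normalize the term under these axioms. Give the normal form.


normal form = (w (f))

1. (r (w (r (f) (f))) (f))  →  (w (r (f) (f)))
2. (w (r (f) (f)))  →  (w (f))


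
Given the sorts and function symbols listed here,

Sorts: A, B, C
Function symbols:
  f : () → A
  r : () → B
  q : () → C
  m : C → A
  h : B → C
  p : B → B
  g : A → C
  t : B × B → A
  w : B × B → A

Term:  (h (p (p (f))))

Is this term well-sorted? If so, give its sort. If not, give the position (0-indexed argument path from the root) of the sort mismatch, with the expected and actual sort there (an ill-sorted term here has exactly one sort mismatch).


      (f) : A
    (p (f)) : ✗ arg 0 at [0, 0, 0] has sort A, expected B

ill-sorted at position [0, 0, 0]: expected B, got A


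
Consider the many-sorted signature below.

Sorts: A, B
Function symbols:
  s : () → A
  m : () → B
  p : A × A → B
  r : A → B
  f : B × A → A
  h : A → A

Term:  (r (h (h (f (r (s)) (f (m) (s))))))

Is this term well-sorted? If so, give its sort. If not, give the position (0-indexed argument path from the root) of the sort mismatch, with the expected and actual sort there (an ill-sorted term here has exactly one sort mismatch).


          (s) : A
        (r (s)) : B
          (m) : B
          (s) : A
        (f (m) (s)) : A
      (f (r (s)) (f (m) (s))) : A
    (h (f (r (s)) (f (m) (s)))) : A
  (h (h (f (r (s)) (f (m) (s))))) : A
(r (h (h (f (r (s)) (f (m) (s)))))) : B

well-sorted; sort = B


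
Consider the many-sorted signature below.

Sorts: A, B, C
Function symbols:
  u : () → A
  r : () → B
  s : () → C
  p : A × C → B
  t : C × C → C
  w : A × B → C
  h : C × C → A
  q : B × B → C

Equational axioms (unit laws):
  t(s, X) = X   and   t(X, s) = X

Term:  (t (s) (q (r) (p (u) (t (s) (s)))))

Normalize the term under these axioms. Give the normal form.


1. (t (s) (q (r) (p (u) (t (s) (s)))))  →  (q (r) (p (u) (t (s) (s))))
2. (q (r) (p (u) (t (s) (s))))  →  (q (r) (p (u) (s)))

normal form = (q (r) (p (u) (s)))


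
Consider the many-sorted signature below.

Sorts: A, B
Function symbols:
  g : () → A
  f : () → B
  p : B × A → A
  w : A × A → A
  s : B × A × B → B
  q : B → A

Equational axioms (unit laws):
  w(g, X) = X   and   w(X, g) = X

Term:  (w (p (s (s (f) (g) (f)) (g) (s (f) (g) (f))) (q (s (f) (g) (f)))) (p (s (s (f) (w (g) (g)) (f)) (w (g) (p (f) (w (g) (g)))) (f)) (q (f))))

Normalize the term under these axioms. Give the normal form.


1. (w (p (s (s (f) (g) (f)) (g) (s (f) (g) (f))) (q (s (f) (g) (f)))) (p (s (s (f) (w (g) (g)) (f)) (w (g) (p (f) (w (g) (g)))) (f)) (q (f))))  →  (w (p (s (s (f) (g) (f)) (g) (s (f) (g) (f))) (q (s (f) (g) (f)))) (p (s (s (f) (g) (f)) (w (g) (p (f) (w (g) (g)))) (f)) (q (f))))
2. (w (p (s (s (f) (g) (f)) (g) (s (f) (g) (f))) (q (s (f) (g) (f)))) (p (s (s (f) (g) (f)) (w (g) (p (f) (w (g) (g)))) (f)) (q (f))))  →  (w (p (s (s (f) (g) (f)) (g) (s (f) (g) (f))) (q (s (f) (g) (f)))) (p (s (s (f) (g) (f)) (p (f) (w (g) (g))) (f)) (q (f))))
3. (w (p (s (s (f) (g) (f)) (g) (s (f) (g) (f))) (q (s (f) (g) (f)))) (p (s (s (f) (g) (f)) (p (f) (w (g) (g))) (f)) (q (f))))  →  (w (p (s (s (f) (g) (f)) (g) (s (f) (g) (f))) (q (s (f) (g) (f)))) (p (s (s (f) (g) (f)) (p (f) (g)) (f)) (q (f))))

normal form = (w (p (s (s (f) (g) (f)) (g) (s (f) (g) (f))) (q (s (f) (g) (f)))) (p (s (s (f) (g) (f)) (p (f) (g)) (f)) (q (f))))


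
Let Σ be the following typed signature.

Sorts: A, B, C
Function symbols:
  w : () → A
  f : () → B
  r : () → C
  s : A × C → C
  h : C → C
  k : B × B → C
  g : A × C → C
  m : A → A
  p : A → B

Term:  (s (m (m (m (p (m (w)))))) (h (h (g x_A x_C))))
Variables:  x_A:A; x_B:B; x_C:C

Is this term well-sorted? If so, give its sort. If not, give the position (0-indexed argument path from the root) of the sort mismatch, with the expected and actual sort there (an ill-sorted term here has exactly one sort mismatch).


            (w) : A
          (m (w)) : A
        (p (m (w))) : B
      (m (p (m (w)))) : ✗ arg 0 at [0, 0, 0, 0] has sort B, expected A
        x_A : A
        x_C : C
      (g x_A x_C) : C
    (h (g x_A x_C)) : C
  (h (h (g x_A x_C))) : C

ill-sorted at position [0, 0, 0, 0]: expected A, got B


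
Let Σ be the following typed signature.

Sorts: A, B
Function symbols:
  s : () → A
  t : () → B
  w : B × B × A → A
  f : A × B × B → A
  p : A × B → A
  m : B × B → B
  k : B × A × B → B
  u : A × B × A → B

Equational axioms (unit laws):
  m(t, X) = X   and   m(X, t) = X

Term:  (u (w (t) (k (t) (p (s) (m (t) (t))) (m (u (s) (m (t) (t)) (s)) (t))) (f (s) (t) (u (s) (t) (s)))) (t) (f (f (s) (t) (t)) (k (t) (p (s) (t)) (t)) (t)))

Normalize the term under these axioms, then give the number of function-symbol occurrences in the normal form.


1. (u (w (t) (k (t) (p (s) (m (t) (t))) (m (u (s) (m (t) (t)) (s)) (t))) (f (s) (t) (u (s) (t) (s)))) (t) (f (f (s) (t) (t)) (k (t) (p (s) (t)) (t)) (t)))  →  (u (w (t) (k (t) (p (s) (t)) (m (u (s) (m (t) (t)) (s)) (t))) (f (s) (t) (u (s) (t) (s)))) (t) (f (f (s) (t) (t)) (k (t) (p (s) (t)) (t)) (t)))
2. (u (w (t) (k (t) (p (s) (t)) (m (u (s) (m (t) (t)) (s)) (t))) (f (s) (t) (u (s) (t) (s)))) (t) (f (f (s) (t) (t)) (k (t) (p (s) (t)) (t)) (t)))  →  (u (w (t) (k (t) (p (s) (t)) (u (s) (m (t) (t)) (s))) (f (s) (t) (u (s) (t) (s)))) (t) (f (f (s) (t) (t)) (k (t) (p (s) (t)) (t)) (t)))
3. (u (w (t) (k (t) (p (s) (t)) (u (s) (m (t) (t)) (s))) (f (s) (t) (u (s) (t) (s)))) (t) (f (f (s) (t) (t)) (k (t) (p (s) (t)) (t)) (t)))  →  (u (w (t) (k (t) (p (s) (t)) (u (s) (t) (s))) (f (s) (t) (u (s) (t) (s)))) (t) (f (f (s) (t) (t)) (k (t) (p (s) (t)) (t)) (t)))
normal form: (u (w (t) (k (t) (p (s) (t)) (u (s) (t) (s))) (f (s) (t) (u (s) (t) (s)))) (t) (f (f (s) (t) (t)) (k (t) (p (s) (t)) (t)) (t)))

size = 32


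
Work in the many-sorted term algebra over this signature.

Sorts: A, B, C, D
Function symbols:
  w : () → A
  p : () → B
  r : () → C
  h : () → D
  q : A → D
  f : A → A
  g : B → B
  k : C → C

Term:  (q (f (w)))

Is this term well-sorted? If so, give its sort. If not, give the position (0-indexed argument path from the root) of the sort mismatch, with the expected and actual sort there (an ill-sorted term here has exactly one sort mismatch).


    (w) : A
  (f (w)) : A
(q (f (w))) : D

well-sorted; sort = D


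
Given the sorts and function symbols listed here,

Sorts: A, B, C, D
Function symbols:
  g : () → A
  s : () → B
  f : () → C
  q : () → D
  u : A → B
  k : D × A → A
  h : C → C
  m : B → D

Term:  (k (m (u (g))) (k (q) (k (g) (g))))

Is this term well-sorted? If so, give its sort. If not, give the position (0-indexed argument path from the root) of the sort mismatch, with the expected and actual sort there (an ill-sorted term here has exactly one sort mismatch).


ill-sorted at position [1, 1, 0]: expected D, got A

      (g) : A
    (u (g)) : B
  (m (u (g))) : D
    (q) : D
      (g) : A
      (g) : A
    (k (g) (g)) : ✗ arg 0 at [1, 1, 0] has sort A, expected D


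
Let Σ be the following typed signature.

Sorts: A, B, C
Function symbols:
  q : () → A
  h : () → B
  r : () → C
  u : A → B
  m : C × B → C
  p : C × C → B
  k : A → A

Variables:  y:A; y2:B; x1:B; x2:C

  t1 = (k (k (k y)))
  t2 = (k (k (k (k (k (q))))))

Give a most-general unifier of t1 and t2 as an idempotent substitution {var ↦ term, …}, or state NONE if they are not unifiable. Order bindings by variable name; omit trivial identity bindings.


{y ↦ (k (k (q)))}
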